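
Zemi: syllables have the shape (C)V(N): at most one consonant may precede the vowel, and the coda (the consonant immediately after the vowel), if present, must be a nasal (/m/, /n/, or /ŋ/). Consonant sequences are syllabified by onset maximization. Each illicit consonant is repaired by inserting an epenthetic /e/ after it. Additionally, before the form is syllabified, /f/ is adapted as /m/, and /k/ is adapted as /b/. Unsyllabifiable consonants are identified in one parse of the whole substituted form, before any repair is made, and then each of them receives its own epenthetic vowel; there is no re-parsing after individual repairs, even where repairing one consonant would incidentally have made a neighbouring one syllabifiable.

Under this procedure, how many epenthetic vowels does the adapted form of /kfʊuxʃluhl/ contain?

5

After substitution the input is /bmʊuxʃluhl/.
The unsyllabifiable consonants are /b/, /x/, /ʃ/, /h/, /l/; each receives one epenthetic vowel.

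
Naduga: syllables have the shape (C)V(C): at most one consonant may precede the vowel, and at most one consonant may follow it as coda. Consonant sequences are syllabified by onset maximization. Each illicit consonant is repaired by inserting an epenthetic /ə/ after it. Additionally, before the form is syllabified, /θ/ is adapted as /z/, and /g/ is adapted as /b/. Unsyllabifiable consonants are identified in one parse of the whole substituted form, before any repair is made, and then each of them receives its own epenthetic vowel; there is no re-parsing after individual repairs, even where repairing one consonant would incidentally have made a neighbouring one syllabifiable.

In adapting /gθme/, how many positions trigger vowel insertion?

After substitution the input is /bzme/.
The unsyllabifiable consonants are /b/, /z/; each receives one epenthetic vowel.

2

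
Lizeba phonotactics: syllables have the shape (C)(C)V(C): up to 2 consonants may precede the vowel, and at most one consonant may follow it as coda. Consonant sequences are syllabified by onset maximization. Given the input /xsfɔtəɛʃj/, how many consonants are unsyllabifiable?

2

Syllabifying with onset maximization leaves /x/, /j/ stranded (at most one coda consonant is licensed; onsets may contain at most 2 consonants).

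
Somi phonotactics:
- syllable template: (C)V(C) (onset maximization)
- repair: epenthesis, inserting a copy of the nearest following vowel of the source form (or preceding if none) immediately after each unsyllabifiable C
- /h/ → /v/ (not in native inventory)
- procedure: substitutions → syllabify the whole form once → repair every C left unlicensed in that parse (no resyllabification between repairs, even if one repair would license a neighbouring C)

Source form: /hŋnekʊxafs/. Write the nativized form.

Substitution: /h/ → /v/, giving /vŋnekʊxafs/.
Under (C)V(C), the unsyllabifiable consonants are /v/, /ŋ/, /s/ (at most one coda consonant is licensed; onsets are limited to one consonant).
Epenthesis after each stranded consonant: /v/ → /ve/, /ŋ/ → /ŋe/, /s/ → /sa/.

veŋenekʊxafsa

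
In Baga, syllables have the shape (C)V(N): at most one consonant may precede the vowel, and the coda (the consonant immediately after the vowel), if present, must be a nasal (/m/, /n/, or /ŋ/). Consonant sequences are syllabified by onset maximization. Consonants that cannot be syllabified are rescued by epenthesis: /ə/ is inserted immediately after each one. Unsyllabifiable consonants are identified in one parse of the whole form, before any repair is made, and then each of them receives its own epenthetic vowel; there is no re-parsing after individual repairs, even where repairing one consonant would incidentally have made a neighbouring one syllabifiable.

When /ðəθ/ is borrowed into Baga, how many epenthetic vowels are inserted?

1

The unsyllabifiable consonants are /θ/; each receives one epenthetic vowel.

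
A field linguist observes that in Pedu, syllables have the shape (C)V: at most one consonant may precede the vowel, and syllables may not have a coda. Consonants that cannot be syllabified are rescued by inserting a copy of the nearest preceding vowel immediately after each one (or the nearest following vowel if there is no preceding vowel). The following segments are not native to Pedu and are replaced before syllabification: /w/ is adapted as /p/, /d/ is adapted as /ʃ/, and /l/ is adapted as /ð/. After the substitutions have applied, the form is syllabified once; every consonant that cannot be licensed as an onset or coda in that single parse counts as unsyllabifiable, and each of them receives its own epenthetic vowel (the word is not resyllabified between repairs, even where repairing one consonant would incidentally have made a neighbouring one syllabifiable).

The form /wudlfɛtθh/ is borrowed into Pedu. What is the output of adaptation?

puʃuðufɛtɛθɛhɛ

Substitution: /w/ → /p/, /d/ → /ʃ/, /l/ → /ð/, giving /puʃðfɛtθh/.
The consonants /ʃ/, /ð/, /t/, /θ/, /h/ cannot be parsed into a legal (C)V syllable (no codas are permitted; onsets are limited to one consonant).
Epenthesis after each stranded consonant: /ʃ/ → /ʃu/, /ð/ → /ðu/, /t/ → /tɛ/, /θ/ → /θɛ/, /h/ → /hɛ/.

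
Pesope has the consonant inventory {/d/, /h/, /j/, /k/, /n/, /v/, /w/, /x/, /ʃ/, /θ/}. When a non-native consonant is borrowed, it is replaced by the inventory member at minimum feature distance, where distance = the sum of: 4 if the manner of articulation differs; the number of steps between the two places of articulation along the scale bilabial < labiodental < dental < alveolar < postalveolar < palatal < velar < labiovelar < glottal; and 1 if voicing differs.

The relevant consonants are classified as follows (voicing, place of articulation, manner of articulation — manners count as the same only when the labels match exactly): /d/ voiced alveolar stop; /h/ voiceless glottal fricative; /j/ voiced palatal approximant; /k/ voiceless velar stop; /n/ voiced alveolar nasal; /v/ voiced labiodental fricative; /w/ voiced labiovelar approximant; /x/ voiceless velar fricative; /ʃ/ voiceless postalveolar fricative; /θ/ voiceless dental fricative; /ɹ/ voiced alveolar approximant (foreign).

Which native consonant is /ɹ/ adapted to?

/j/ is closest: same manner (approximant), place distance 2 (alveolar→palatal), same voicing; total 2. Next closest is /d/ at distance 4.

j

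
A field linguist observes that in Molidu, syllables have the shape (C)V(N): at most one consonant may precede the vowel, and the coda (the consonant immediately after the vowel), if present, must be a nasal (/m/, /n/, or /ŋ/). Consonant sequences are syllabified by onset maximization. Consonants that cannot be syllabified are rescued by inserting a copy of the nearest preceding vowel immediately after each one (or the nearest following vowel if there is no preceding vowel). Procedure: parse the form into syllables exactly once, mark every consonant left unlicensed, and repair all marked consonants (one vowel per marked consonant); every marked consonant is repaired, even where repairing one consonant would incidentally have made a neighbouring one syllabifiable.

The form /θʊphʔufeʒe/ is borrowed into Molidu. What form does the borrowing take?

Under (C)V(N), the unsyllabifiable consonants are /p/, /h/ (only a nasal (/m/, /n/, or /ŋ/) is licensed in coda position; onsets are limited to one consonant).
Epenthesis after each stranded consonant: /p/ → /pʊ/, /h/ → /hʊ/.

θʊpʊhʊʔufeʒe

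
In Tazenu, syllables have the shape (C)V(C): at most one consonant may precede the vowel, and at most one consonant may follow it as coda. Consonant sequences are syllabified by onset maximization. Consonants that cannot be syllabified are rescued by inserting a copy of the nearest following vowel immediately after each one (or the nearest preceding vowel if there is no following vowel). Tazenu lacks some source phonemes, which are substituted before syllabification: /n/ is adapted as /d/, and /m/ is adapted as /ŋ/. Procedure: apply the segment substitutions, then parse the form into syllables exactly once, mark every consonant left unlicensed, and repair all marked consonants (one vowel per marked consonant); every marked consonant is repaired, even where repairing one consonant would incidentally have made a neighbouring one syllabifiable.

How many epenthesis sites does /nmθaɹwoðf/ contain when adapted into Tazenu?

After substitution the input is /dŋθaɹwoðf/.
The unsyllabifiable consonants are /d/, /ŋ/, /f/; each receives one epenthetic vowel.

3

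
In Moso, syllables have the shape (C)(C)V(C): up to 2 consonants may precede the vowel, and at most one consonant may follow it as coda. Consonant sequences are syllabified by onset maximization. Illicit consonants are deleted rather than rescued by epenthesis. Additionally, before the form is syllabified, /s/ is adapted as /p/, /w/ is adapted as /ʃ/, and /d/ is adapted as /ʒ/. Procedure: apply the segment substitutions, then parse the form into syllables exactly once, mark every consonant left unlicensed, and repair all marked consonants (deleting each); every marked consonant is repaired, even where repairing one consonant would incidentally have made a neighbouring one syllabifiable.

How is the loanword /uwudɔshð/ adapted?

uʃuʒɔp

Substitution: /w/ → /ʃ/, /d/ → /ʒ/, /s/ → /p/, giving /uʃuʒɔphð/.
Under (C)(C)V(C), the unsyllabifiable consonants are /h/, /ð/ (at most one coda consonant is licensed; onsets may contain at most 2 consonants).
Deletion applies to /h/, /ð/.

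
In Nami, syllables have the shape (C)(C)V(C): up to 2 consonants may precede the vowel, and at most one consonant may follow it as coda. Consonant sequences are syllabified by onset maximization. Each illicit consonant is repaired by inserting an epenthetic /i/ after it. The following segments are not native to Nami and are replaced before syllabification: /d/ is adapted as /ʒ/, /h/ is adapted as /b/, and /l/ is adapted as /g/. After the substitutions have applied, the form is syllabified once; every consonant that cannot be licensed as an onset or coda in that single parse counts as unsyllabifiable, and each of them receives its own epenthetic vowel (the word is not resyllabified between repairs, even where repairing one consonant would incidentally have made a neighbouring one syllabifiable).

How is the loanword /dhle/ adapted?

ʒibge

Substitution: /d/ → /ʒ/, /h/ → /b/, /l/ → /g/, giving /ʒbge/.
Under (C)(C)V(C), the unsyllabifiable consonants are /ʒ/ (at most one coda consonant is licensed; onsets may contain at most 2 consonants).
Epenthesis after each stranded consonant: /ʒ/ → /ʒi/.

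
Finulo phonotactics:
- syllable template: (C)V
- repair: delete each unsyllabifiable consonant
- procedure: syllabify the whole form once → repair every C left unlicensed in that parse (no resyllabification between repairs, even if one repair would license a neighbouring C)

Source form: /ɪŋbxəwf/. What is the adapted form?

ɪxə

Under (C)V, the unsyllabifiable consonants are /ŋ/, /b/, /w/, /f/ (no codas are permitted; onsets are limited to one consonant).
Deletion applies to /ŋ/, /b/, /w/, /f/.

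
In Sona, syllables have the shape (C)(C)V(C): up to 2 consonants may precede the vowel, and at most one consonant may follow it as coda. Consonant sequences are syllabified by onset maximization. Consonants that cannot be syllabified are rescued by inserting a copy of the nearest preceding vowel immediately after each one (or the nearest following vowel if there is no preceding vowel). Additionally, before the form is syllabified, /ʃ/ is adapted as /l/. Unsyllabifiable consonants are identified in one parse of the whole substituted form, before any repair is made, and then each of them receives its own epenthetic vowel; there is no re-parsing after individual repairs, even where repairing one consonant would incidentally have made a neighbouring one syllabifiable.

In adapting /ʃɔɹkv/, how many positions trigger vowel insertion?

After substitution the input is /lɔɹkv/.
The unsyllabifiable consonants are /k/, /v/; each receives one epenthetic vowel.

2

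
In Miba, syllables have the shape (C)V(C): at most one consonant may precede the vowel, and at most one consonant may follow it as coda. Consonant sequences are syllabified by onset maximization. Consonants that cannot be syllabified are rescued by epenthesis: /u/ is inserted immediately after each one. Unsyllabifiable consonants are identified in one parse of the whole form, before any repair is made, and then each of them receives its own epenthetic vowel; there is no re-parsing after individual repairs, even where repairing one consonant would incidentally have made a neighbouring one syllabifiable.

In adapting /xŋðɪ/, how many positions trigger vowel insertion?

2

The unsyllabifiable consonants are /x/, /ŋ/; each receives one epenthetic vowel.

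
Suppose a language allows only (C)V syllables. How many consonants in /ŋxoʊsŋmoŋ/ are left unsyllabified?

4

Syllabifying with onset maximization leaves /ŋ/, /s/, /ŋ/, /ŋ/ stranded (no codas are permitted; onsets are limited to one consonant).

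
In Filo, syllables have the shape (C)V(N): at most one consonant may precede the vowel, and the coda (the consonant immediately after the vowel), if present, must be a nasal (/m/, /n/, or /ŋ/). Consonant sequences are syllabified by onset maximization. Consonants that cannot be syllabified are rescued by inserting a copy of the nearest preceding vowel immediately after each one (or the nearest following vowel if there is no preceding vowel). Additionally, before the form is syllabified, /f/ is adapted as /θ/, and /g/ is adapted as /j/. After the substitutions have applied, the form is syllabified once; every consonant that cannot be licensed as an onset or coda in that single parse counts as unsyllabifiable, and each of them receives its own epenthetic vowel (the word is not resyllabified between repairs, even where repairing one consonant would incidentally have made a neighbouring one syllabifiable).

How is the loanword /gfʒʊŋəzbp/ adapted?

Substitution: /g/ → /j/, /f/ → /θ/, giving /jθʒʊŋəzbp/.
The consonants /j/, /θ/, /z/, /b/, /p/ cannot be parsed into a legal (C)V(N) syllable (only a nasal (/m/, /n/, or /ŋ/) is licensed in coda position; onsets are limited to one consonant).
Inserting the epenthetic vowel yields /j/ → /jʊ/, /θ/ → /θʊ/, /z/ → /zə/, /b/ → /bə/, /p/ → /pə/.

jʊθʊʒʊŋəzəbəpə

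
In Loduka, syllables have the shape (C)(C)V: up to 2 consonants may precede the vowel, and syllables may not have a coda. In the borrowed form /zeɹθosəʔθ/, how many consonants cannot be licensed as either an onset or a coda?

Syllabifying with onset maximization leaves /ʔ/, /θ/ stranded (no codas are permitted; onsets may contain at most 2 consonants).

2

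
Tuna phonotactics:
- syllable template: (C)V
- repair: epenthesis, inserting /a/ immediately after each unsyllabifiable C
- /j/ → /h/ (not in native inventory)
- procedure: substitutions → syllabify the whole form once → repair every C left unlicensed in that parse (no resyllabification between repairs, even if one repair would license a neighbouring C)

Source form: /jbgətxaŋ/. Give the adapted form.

habagətaxaŋa

Substitution: /j/ → /h/, giving /hbgətxaŋ/.
The consonants /h/, /b/, /t/, /ŋ/ cannot be parsed into a legal (C)V syllable (no codas are permitted; onsets are limited to one consonant).
Inserting the epenthetic vowel yields /h/ → /ha/, /b/ → /ba/, /t/ → /ta/, /ŋ/ → /ŋa/.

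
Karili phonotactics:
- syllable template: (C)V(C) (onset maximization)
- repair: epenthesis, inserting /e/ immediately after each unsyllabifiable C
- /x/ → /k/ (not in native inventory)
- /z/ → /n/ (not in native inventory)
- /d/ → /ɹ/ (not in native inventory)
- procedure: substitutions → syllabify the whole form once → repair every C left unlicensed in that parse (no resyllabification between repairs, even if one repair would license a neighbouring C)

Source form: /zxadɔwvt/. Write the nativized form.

nekaɹɔwvete

Substitution: /z/ → /n/, /x/ → /k/, /d/ → /ɹ/, giving /nkaɹɔwvt/.
Syllabifying with onset maximization leaves /n/, /v/, /t/ stranded (at most one coda consonant is licensed; onsets are limited to one consonant).
Epenthesis after each stranded consonant: /n/ → /ne/, /v/ → /ve/, /t/ → /te/.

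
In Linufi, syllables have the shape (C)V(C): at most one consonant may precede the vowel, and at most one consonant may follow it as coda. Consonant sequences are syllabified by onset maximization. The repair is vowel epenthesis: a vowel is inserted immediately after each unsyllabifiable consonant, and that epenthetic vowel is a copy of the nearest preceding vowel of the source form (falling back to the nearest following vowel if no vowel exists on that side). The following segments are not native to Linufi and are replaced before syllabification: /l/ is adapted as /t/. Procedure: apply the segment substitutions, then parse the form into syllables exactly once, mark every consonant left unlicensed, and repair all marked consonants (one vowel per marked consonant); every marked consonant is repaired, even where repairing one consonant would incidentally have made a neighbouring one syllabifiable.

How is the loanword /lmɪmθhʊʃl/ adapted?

tɪmɪmθɪhʊʃtʊ

Substitution: /l/ → /t/, giving /tmɪmθhʊʃt/.
Syllabifying with onset maximization leaves /t/, /θ/, /t/ stranded (at most one coda consonant is licensed; onsets are limited to one consonant).
Inserting the epenthetic vowel yields /t/ → /tɪ/, /θ/ → /θɪ/, /t/ → /tʊ/.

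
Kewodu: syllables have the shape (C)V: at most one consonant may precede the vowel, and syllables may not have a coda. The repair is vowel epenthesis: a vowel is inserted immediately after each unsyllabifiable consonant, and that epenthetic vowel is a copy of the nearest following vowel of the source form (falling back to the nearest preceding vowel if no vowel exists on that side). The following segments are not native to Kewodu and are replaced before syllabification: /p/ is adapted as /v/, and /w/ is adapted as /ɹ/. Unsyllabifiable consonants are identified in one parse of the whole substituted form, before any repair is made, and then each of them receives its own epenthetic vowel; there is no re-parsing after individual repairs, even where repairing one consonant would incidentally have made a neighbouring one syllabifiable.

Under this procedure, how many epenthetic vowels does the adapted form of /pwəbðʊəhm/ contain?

After substitution the input is /vɹəbðʊəhm/.
The unsyllabifiable consonants are /v/, /b/, /h/, /m/; each receives one epenthetic vowel.

4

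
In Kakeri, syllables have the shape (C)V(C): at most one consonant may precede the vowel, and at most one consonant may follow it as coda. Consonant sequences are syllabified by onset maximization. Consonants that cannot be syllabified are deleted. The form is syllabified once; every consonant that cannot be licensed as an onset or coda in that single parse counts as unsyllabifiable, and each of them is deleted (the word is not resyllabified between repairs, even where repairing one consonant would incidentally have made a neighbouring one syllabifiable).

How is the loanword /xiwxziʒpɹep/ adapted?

The consonants /x/, /p/ cannot be parsed into a legal (C)V(C) syllable (at most one coda consonant is licensed; onsets are limited to one consonant).
Deletion applies to /x/, /p/.

xiwziʒɹep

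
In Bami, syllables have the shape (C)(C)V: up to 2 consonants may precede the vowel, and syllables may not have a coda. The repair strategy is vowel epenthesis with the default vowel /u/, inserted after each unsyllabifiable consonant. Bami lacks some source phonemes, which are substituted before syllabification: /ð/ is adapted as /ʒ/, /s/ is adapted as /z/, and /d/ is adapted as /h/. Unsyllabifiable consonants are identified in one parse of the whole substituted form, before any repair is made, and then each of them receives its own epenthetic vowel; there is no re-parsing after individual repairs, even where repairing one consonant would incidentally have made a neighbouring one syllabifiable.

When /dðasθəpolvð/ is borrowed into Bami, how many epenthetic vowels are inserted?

After substitution the input is /hʒazθəpolvʒ/.
The unsyllabifiable consonants are /l/, /v/, /ʒ/; each receives one epenthetic vowel.

3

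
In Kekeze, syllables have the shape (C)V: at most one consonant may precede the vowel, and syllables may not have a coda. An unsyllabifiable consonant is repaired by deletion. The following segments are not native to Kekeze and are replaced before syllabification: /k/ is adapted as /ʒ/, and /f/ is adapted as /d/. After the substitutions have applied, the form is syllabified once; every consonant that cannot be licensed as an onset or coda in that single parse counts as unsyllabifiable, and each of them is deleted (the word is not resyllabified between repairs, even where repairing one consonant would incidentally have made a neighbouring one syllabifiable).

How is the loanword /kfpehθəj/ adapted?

Substitution: /k/ → /ʒ/, /f/ → /d/, giving /ʒdpehθəj/.
The consonants /ʒ/, /d/, /h/, /j/ cannot be parsed into a legal (C)V syllable (no codas are permitted; onsets are limited to one consonant).
Each unlicensed consonant is deleted: /ʒ/, /d/, /h/, /j/.

peθə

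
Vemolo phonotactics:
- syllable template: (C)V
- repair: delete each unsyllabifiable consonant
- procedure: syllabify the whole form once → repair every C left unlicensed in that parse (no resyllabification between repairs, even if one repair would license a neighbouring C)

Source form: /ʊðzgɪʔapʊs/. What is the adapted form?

Under (C)V, the unsyllabifiable consonants are /ð/, /z/, /s/ (no codas are permitted; onsets are limited to one consonant).
Each unlicensed consonant is deleted: /ð/, /z/, /s/.

ʊgɪʔapʊ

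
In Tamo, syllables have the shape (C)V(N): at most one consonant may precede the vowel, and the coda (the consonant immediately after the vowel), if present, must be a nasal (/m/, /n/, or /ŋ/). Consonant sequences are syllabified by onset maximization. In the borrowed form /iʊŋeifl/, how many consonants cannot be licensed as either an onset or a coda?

2

The consonants /f/, /l/ cannot be parsed into a legal (C)V(N) syllable (only a nasal (/m/, /n/, or /ŋ/) is licensed in coda position; onsets are limited to one consonant).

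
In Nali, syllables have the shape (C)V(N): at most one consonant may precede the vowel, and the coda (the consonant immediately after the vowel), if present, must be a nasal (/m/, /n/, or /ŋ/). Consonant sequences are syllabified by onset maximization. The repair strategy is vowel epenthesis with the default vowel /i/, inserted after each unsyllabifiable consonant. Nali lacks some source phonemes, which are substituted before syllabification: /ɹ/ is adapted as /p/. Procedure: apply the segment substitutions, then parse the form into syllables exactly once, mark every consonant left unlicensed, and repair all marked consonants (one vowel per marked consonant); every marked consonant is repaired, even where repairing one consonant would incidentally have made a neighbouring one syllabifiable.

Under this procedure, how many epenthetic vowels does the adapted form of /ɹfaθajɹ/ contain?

3

After substitution the input is /pfaθajp/.
The unsyllabifiable consonants are /p/, /j/, /p/; each receives one epenthetic vowel.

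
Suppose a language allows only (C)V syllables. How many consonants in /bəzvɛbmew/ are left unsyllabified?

3

The consonants /z/, /b/, /w/ cannot be parsed into a legal (C)V syllable (no codas are permitted; onsets are limited to one consonant).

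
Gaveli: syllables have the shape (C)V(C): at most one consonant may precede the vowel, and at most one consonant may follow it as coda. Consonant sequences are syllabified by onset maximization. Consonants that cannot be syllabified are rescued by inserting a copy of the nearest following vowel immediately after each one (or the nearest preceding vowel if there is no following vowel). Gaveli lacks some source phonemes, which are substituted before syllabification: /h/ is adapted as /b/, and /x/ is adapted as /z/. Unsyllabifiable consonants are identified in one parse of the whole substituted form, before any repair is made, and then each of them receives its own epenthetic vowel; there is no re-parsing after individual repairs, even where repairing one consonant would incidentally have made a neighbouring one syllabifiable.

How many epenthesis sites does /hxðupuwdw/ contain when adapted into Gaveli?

After substitution the input is /bzðupuwdw/.
The unsyllabifiable consonants are /b/, /z/, /d/, /w/; each receives one epenthetic vowel.

4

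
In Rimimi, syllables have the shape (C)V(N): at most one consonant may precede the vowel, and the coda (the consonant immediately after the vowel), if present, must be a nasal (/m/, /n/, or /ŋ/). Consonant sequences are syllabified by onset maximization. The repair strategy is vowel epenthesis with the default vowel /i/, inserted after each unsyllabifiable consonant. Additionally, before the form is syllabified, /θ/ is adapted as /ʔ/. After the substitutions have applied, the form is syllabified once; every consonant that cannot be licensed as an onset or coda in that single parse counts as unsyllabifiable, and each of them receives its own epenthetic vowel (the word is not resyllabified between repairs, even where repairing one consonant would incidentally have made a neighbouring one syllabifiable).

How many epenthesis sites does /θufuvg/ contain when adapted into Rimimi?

After substitution the input is /ʔufuvg/.
The unsyllabifiable consonants are /v/, /g/; each receives one epenthetic vowel.

2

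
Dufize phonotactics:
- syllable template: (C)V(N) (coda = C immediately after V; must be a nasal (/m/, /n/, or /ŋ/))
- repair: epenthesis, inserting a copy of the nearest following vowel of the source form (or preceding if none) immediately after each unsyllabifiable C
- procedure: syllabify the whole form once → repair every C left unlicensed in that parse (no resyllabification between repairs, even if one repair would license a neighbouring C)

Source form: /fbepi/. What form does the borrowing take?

febepi

Under (C)V(N), the unsyllabifiable consonants are /f/ (only a nasal (/m/, /n/, or /ŋ/) is licensed in coda position; onsets are limited to one consonant).
Epenthesis after each stranded consonant: /f/ → /fe/.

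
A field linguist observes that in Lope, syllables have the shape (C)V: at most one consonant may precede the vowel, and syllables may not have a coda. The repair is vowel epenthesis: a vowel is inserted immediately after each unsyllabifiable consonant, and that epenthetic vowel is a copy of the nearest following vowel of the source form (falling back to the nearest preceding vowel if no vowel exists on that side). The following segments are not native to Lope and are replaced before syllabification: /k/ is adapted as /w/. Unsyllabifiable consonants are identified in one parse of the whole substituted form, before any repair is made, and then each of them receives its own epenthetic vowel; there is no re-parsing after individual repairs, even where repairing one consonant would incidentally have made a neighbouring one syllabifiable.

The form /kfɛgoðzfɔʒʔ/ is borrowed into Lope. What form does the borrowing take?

wɛfɛgoðɔzɔfɔʒɔʔɔ

Substitution: /k/ → /w/, giving /wfɛgoðzfɔʒʔ/.
Syllabifying with onset maximization leaves /w/, /ð/, /z/, /ʒ/, /ʔ/ stranded (no codas are permitted; onsets are limited to one consonant).
Each unlicensed consonant becomes the onset of a new syllable: /w/ → /wɛ/, /ð/ → /ðɔ/, /z/ → /zɔ/, /ʒ/ → /ʒɔ/, /ʔ/ → /ʔɔ/.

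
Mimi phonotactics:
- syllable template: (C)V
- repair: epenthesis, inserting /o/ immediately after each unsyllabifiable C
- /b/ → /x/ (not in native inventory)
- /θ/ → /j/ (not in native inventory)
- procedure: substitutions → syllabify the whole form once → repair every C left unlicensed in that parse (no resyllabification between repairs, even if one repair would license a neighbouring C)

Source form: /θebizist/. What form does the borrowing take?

Substitution: /θ/ → /j/, /b/ → /x/, giving /jexizist/.
Syllabifying with onset maximization leaves /s/, /t/ stranded (no codas are permitted; onsets are limited to one consonant).
Inserting the epenthetic vowel yields /s/ → /so/, /t/ → /to/.

jexizisoto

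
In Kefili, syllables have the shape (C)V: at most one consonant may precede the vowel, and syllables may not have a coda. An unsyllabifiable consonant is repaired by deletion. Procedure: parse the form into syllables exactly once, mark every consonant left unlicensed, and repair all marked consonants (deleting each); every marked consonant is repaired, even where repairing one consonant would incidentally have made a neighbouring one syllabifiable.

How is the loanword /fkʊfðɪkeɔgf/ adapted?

kʊðɪkeɔ

The consonants /f/, /f/, /g/, /f/ cannot be parsed into a legal (C)V syllable (no codas are permitted; onsets are limited to one consonant).
Deletion applies to /f/, /f/, /g/, /f/.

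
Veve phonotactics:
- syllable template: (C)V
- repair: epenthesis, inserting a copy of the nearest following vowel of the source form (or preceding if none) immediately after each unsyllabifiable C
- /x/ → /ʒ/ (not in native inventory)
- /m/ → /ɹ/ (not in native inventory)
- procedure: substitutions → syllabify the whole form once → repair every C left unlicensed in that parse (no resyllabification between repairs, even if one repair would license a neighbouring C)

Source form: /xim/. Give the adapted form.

Substitution: /x/ → /ʒ/, /m/ → /ɹ/, giving /ʒiɹ/.
The consonants /ɹ/ cannot be parsed into a legal (C)V syllable (no codas are permitted; onsets are limited to one consonant).
Epenthesis after each stranded consonant: /ɹ/ → /ɹi/.

ʒiɹi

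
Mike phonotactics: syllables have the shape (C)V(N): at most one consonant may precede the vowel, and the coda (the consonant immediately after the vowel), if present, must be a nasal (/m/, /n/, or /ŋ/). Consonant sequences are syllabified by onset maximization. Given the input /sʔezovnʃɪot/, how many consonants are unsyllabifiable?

Under (C)V(N), the unsyllabifiable consonants are /s/, /v/, /n/, /t/ (only a nasal (/m/, /n/, or /ŋ/) is licensed in coda position; onsets are limited to one consonant).

4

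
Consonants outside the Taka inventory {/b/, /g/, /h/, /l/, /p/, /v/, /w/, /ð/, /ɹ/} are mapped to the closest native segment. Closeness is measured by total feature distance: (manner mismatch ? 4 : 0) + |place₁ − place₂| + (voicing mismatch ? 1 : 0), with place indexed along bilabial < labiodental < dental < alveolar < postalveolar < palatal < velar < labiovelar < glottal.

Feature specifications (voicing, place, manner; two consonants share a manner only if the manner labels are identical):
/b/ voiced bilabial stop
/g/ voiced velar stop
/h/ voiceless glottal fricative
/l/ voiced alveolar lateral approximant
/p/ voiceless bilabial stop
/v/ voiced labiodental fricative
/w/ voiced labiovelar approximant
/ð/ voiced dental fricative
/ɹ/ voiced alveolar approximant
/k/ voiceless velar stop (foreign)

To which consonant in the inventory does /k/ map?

/g/ is closest: same manner (stop), place distance 0 (velar→velar), voicing differs (+1); total 1. Next closest is /h/ at distance 6.

g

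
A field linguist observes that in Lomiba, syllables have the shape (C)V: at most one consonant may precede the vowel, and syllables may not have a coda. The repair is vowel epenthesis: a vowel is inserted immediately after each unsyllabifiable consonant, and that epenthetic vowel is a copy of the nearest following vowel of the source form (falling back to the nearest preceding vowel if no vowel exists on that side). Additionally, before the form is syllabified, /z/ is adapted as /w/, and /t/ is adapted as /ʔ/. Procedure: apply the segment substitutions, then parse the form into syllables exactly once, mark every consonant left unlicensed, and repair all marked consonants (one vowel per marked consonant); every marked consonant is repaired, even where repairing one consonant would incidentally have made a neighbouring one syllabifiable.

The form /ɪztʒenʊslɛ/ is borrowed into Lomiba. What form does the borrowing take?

ɪweʔeʒenʊsɛlɛ

Substitution: /z/ → /w/, /t/ → /ʔ/, giving /ɪwʔʒenʊslɛ/.
The consonants /w/, /ʔ/, /s/ cannot be parsed into a legal (C)V syllable (no codas are permitted; onsets are limited to one consonant).
Each unlicensed consonant becomes the onset of a new syllable: /w/ → /we/, /ʔ/ → /ʔe/, /s/ → /sɛ/.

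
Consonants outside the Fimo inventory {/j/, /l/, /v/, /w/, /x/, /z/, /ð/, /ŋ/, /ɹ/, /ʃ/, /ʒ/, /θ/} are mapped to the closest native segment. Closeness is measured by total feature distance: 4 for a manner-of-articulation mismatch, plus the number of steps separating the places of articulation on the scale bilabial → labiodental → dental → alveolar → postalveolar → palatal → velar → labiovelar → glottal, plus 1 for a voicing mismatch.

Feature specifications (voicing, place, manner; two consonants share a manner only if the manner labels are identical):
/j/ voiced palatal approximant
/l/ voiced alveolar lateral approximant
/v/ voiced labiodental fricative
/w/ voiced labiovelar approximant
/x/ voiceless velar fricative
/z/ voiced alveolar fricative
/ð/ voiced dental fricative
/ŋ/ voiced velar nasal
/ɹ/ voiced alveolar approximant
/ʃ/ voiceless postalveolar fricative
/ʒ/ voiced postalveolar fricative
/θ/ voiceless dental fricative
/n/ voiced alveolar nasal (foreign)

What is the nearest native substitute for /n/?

/ŋ/ is closest: same manner (nasal), place distance 3 (alveolar→velar), same voicing; total 3. Next closest is /l/ at distance 4.

ŋ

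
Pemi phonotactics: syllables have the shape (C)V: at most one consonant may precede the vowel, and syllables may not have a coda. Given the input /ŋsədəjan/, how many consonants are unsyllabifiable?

2

Under (C)V, the unsyllabifiable consonants are /ŋ/, /n/ (no codas are permitted; onsets are limited to one consonant).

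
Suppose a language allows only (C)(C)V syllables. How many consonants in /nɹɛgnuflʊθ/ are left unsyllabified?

Syllabifying with onset maximization leaves /θ/ stranded (no codas are permitted; onsets may contain at most 2 consonants).

1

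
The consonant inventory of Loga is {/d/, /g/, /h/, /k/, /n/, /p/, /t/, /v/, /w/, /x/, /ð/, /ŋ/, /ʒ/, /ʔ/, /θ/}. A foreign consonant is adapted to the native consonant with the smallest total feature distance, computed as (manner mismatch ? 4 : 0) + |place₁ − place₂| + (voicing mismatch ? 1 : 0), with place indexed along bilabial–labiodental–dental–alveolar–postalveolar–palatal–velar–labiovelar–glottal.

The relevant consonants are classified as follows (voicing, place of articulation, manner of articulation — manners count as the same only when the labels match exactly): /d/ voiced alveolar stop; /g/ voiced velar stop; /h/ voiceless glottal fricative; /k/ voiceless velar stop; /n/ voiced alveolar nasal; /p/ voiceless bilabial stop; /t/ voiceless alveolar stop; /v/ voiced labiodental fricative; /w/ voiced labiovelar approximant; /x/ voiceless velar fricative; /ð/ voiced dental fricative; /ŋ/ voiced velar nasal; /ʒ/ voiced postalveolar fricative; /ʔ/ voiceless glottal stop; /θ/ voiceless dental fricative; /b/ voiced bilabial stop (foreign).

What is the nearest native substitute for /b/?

p

/p/ is closest: same manner (stop), place distance 0 (bilabial→bilabial), voicing differs (+1); total 1. Next closest is /d/ at distance 3.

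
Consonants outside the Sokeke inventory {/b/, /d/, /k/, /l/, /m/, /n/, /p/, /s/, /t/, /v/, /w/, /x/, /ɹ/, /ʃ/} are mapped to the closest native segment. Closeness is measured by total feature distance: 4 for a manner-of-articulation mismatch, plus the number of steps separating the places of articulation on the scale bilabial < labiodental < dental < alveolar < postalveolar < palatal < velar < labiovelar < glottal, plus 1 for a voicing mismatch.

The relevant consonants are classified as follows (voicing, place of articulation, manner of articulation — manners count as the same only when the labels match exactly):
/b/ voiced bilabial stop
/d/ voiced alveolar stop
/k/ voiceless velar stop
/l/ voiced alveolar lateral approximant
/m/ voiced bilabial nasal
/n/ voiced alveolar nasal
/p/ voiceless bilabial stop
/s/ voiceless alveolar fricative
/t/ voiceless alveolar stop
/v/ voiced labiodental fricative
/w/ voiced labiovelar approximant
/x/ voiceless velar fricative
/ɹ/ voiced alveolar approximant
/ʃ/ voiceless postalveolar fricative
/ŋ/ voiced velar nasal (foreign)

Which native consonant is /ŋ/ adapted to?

/n/ is closest: same manner (nasal), place distance 3 (velar→alveolar), same voicing; total 3. Next closest is /k/ at distance 5.

n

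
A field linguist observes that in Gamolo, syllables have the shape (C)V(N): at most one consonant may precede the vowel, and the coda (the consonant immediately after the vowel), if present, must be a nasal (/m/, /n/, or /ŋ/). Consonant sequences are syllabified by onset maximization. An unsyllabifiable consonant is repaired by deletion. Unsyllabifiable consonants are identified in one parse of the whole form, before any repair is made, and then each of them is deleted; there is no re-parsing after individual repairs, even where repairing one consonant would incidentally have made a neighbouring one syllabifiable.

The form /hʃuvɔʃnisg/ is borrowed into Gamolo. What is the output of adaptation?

The consonants /h/, /ʃ/, /s/, /g/ cannot be parsed into a legal (C)V(N) syllable (only a nasal (/m/, /n/, or /ŋ/) is licensed in coda position; onsets are limited to one consonant).
Deletion applies to /h/, /ʃ/, /s/, /g/.

ʃuvɔni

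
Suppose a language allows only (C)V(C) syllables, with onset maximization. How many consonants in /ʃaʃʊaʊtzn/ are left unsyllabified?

Under (C)V(C), the unsyllabifiable consonants are /z/, /n/ (at most one coda consonant is licensed; onsets are limited to one consonant).

2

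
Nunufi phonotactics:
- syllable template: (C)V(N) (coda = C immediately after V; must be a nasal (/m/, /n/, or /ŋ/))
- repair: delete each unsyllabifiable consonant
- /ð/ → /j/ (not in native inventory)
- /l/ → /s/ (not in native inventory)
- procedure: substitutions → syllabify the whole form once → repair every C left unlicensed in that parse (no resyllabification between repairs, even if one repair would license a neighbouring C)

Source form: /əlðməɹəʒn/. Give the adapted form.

Substitution: /l/ → /s/, /ð/ → /j/, giving /əsjməɹəʒn/.
The consonants /s/, /j/, /ʒ/, /n/ cannot be parsed into a legal (C)V(N) syllable (only a nasal (/m/, /n/, or /ŋ/) is licensed in coda position; onsets are limited to one consonant).
Each unlicensed consonant is deleted: /s/, /j/, /ʒ/, /n/.

əməɹə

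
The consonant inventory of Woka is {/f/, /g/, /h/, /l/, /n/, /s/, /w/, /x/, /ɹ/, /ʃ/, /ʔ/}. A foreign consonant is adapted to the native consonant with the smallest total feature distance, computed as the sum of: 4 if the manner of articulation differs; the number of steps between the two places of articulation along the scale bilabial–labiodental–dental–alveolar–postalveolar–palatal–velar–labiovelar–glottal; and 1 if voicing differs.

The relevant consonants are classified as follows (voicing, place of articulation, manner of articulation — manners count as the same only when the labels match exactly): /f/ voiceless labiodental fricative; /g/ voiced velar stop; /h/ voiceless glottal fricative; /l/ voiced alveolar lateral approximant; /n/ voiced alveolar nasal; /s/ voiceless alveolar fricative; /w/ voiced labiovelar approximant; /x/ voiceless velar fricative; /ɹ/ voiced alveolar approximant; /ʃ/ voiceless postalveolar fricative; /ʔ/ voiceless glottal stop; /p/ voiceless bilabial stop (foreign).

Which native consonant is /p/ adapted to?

/f/ is closest: manner differs (stop→fricative, +4), place distance 1 (bilabial→labiodental), same voicing; total 5. Next closest is /g/ at distance 7.

f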